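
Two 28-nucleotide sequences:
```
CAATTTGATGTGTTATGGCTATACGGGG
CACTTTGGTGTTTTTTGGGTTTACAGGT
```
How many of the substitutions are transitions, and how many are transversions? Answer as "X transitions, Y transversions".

2 transitions, 6 transversions

Transitions (purine↔purine or pyrimidine↔pyrimidine): 8 A→G, 25 G→A.
Transversions (purine↔pyrimidine): 3 A→C, 12 G→T, 15 A→T, 19 C→G, 21 A→T, 28 G→T.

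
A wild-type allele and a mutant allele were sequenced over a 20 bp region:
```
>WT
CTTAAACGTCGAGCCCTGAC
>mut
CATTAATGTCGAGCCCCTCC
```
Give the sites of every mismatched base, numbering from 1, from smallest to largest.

2, 4, 7, 17, 18, 19

Scanning 1-based: 2: T/A; 4: A/T; 7: C/T; 17: T/C; 18: G/T; 19: A/C.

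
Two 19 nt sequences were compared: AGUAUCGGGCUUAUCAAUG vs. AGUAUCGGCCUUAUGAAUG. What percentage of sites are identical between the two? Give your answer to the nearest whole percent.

2 positions differ (9, 15), so 17 of 19 match: 17/19 = 89.47%.

89%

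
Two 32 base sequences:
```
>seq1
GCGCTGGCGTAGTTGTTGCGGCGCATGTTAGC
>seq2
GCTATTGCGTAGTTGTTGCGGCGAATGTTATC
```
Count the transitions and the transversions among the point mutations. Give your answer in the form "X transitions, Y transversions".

0 transitions, 5 transversions

Transitions (purine↔purine or pyrimidine↔pyrimidine): none.
Transversions (purine↔pyrimidine): 3 G→T, 4 C→A, 6 G→T, 24 C→A, 31 G→T.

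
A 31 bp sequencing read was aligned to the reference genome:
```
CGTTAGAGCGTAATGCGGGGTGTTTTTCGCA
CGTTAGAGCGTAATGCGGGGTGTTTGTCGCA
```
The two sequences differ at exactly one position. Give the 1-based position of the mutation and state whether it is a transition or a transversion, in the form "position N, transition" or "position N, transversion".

The sequences differ only at position 26: T→G (pyrimidine→purine), a transversion.

position 26, transversion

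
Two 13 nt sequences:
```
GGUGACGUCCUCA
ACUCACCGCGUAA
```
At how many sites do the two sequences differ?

7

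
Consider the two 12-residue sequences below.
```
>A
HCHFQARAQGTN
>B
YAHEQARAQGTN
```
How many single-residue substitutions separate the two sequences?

3

Mismatches (1-based): residue 1: H→Y; residue 2: C→A; residue 4: F→E.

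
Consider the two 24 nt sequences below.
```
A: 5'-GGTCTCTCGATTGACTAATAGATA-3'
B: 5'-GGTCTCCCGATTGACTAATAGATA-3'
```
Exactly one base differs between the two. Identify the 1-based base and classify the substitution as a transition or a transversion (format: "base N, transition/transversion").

base 7, transition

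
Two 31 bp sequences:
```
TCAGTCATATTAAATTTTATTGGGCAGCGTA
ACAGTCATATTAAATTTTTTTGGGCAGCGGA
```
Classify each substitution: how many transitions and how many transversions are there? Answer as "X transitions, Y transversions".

0 transitions, 3 transversions

Mismatches (1-based):
base 1: T→A (pyrimidine→purine, transversion)
base 19: A→T (purine→pyrimidine, transversion)
base 30: T→G (pyrimidine→purine, transversion)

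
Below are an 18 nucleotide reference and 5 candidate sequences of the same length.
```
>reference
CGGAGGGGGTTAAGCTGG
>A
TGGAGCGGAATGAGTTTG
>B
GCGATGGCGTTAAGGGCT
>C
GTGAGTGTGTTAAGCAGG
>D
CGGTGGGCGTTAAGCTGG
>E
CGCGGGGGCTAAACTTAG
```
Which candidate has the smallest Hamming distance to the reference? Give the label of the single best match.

D

A differs at 7 sites; B differs at 8 sites; C differs at 5 sites; D differs at 2 sites; E differs at 7 sites. The closest is D.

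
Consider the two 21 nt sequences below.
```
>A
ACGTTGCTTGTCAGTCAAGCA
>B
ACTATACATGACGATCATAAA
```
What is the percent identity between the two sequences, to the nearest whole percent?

10 positions differ (3, 4, 6, 8, 11, 13, 14, 18, 19, 20), so 11 of 21 match: 11/21 = 52.38%.

52%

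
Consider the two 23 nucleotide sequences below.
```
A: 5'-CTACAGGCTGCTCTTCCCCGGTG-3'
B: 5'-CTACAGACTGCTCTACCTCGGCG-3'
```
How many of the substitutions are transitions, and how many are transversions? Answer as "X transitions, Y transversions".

Transitions (purine↔purine or pyrimidine↔pyrimidine): 7 G→A, 18 C→T, 22 T→C.
Transversions (purine↔pyrimidine): 15 T→A.

3 transitions, 1 transversion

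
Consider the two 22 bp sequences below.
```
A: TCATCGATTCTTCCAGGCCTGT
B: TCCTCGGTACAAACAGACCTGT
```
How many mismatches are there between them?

The sequences differ at sites 3, 7, 9, 11, 12, 13, 17 (1-based) — 7 in total.

7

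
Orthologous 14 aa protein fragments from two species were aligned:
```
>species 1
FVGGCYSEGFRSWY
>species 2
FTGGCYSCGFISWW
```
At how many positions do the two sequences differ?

4

The sequences differ at positions 2, 8, 11, 14 (1-based) — 4 in total.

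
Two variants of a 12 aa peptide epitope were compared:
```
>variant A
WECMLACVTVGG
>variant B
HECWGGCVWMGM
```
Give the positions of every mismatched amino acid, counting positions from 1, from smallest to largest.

1, 4, 5, 6, 9, 10, 12

Scanning 1-based: 1: W/H; 4: M/W; 5: L/G; 6: A/G; 9: T/W; 10: V/M; 12: G/M.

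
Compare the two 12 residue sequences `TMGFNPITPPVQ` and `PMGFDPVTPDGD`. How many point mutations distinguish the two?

6

Comparing position by position, 6 residues differ: 1 (T/P), 5 (N/D), 7 (I/V), 10 (P/D), 11 (V/G), 12 (Q/D).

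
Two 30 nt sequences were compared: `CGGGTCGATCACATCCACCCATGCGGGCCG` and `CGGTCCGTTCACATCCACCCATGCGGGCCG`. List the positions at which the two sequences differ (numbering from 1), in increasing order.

Scanning 1-based: 4: G/T; 5: T/C; 8: A/T.

4, 5, 8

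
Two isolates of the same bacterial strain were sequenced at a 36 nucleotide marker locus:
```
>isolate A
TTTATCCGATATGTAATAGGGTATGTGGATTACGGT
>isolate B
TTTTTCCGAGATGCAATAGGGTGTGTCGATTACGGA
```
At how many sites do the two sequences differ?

Mismatches (1-based): site 4: A→T; site 10: T→G; site 14: T→C; site 23: A→G; site 27: G→C; site 36: T→A.

6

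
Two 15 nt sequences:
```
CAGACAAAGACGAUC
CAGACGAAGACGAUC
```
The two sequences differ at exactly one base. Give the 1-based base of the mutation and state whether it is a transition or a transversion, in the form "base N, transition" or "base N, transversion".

The sequences differ only at base 6: A→G (purine→purine), a transition.

base 6, transition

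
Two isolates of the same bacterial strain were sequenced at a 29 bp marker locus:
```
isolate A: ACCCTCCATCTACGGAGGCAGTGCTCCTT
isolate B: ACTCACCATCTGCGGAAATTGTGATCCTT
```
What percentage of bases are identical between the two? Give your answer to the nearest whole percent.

72%

Mismatches at positions 3, 5, 12, 17, 18, 19, 20, 24 (1-based): 8 of 29.
Identical positions: 21/29 = 72.41% → 72%.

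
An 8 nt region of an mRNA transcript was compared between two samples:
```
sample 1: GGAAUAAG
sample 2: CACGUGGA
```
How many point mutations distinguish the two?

7

Comparing position by position, 7 bases differ: 1 (G/C), 2 (G/A), 3 (A/C), 4 (A/G), 6 (A/G), 7 (A/G), 8 (G/A).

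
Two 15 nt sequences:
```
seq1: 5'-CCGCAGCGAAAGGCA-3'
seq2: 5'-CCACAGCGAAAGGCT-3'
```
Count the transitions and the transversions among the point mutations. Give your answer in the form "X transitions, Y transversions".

1 transition, 1 transversion

Mismatches (1-based):
site 3: G→A (purine→purine, transition)
site 15: A→T (purine→pyrimidine, transversion)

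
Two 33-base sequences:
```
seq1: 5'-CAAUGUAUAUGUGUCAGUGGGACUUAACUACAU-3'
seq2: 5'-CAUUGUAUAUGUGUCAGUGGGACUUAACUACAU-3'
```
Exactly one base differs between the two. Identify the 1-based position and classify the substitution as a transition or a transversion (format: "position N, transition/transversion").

position 3, transversion

The sequences differ only at position 3: A→U (purine→pyrimidine), a transversion.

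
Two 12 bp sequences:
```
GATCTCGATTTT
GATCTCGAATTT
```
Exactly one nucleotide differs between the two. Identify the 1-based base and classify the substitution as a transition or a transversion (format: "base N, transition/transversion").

Base 9 changes T→A. T is a pyrimidine and A is a purine, so this is a transversion.

base 9, transversion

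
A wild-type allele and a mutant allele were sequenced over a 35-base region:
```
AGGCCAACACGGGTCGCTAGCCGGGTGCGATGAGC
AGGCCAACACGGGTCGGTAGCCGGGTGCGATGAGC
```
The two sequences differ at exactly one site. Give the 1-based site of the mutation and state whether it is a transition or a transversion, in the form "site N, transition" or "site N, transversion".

Site 17 changes C→G. C is a pyrimidine and G is a purine, so this is a transversion.

site 17, transversion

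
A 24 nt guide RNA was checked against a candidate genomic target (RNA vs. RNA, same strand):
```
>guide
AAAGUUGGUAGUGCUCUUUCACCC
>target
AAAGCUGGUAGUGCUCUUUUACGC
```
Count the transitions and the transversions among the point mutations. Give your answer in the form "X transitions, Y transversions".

Mismatches (1-based):
site 5: U→C (pyrimidine→pyrimidine, transition)
site 20: C→U (pyrimidine→pyrimidine, transition)
site 23: C→G (pyrimidine→purine, transversion)

2 transitions, 1 transversion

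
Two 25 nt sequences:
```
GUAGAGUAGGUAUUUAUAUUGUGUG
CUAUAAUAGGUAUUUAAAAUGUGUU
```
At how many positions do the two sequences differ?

6

The sequences differ at positions 1, 4, 6, 17, 19, 25 (1-based) — 6 in total.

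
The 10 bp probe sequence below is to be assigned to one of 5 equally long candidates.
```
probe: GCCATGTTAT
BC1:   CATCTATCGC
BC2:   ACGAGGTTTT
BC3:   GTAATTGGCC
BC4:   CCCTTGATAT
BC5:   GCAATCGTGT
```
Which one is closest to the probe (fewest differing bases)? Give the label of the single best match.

BC1 differs at 8 bases; BC2 differs at 4 bases; BC3 differs at 7 bases; BC4 differs at 3 bases; BC5 differs at 4 bases. The closest is BC4.

BC4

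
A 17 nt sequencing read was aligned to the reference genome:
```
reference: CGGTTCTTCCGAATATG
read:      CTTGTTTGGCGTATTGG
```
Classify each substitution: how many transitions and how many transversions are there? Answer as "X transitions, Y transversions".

1 transition, 8 transversions

Transitions (purine↔purine or pyrimidine↔pyrimidine): 6 C→T.
Transversions (purine↔pyrimidine): 2 G→T, 3 G→T, 4 T→G, 8 T→G, 9 C→G, 12 A→T, 15 A→T, 16 T→G.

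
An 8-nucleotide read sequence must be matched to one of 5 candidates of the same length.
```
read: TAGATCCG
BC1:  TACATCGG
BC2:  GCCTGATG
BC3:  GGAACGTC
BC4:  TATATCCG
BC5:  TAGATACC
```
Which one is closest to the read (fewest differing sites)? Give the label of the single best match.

BC4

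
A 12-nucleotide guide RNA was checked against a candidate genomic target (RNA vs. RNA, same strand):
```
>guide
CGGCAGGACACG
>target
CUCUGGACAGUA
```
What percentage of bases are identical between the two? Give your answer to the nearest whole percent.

17%

10 positions differ (2, 3, 4, 5, 7, 8, 9, 10, 11, 12), so 2 of 12 match: 2/12 = 16.67%.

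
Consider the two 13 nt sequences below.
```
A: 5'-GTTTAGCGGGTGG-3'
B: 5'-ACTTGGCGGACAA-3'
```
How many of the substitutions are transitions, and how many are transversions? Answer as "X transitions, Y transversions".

Mismatches (1-based):
site 1: G→A (purine→purine, transition)
site 2: T→C (pyrimidine→pyrimidine, transition)
site 5: A→G (purine→purine, transition)
site 10: G→A (purine→purine, transition)
site 11: T→C (pyrimidine→pyrimidine, transition)
site 12: G→A (purine→purine, transition)
site 13: G→A (purine→purine, transition)

7 transitions, 0 transversions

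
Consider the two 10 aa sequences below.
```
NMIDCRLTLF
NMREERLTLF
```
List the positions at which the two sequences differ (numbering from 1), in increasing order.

3, 4, 5

Differences at position 3 (I→R), position 4 (D→E), position 5 (C→E).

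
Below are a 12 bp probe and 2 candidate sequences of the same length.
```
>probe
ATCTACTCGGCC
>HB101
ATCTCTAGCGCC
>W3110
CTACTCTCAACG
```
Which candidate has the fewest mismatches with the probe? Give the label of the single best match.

HB101

Hamming distances to probe — HB101: 5; W3110: 7.
Smallest is HB101 with 5 mismatches.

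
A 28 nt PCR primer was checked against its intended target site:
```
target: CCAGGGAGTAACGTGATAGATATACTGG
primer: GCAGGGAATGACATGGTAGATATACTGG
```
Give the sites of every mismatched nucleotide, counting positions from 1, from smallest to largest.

Differences at site 1 (C→G), site 8 (G→A), site 10 (A→G), site 13 (G→A), site 16 (A→G).

1, 8, 10, 13, 16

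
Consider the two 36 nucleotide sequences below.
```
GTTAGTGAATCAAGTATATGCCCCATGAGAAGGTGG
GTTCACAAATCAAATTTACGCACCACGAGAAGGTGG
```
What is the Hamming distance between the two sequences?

9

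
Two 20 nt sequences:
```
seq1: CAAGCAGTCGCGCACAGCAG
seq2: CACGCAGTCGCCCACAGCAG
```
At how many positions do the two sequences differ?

Mismatches (1-based): position 3: A→C; position 12: G→C.

2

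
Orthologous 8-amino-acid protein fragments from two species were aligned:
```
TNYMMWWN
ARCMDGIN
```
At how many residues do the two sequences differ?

Mismatches (1-based): residue 1: T→A; residue 2: N→R; residue 3: Y→C; residue 5: M→D; residue 6: W→G; residue 7: W→I.

6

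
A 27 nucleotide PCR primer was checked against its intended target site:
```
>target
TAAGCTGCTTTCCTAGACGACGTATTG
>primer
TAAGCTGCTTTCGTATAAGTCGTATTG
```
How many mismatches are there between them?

Comparing position by position, 4 bases differ: 13 (C/G), 16 (G/T), 18 (C/A), 20 (A/T).

4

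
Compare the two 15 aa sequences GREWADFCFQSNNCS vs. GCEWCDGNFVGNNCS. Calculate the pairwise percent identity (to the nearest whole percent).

60%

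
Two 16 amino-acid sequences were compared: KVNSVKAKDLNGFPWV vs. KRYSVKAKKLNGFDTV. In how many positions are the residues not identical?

Comparing position by position, 5 positions differ: 2 (V/R), 3 (N/Y), 9 (D/K), 14 (P/D), 15 (W/T).

5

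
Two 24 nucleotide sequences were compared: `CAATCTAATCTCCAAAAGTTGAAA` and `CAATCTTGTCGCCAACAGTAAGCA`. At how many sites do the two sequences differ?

Comparing position by position, 8 sites differ: 7 (A/T), 8 (A/G), 11 (T/G), 16 (A/C), 20 (T/A), 21 (G/A), 22 (A/G), 23 (A/C).

8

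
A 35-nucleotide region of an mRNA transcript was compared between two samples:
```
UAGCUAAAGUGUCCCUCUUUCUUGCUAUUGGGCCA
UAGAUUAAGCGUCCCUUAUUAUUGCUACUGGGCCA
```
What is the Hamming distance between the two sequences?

7

The sequences differ at positions 4, 6, 10, 17, 18, 21, 28 (1-based) — 7 in total.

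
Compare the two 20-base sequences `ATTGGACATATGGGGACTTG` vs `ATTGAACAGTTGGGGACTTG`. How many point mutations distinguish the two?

3

Comparing position by position, 3 sites differ: 5 (G/A), 9 (T/G), 10 (A/T).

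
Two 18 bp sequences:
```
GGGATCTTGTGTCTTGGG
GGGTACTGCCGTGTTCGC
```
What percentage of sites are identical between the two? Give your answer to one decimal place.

Mismatches at positions 4, 5, 8, 9, 10, 13, 16, 18 (1-based): 8 of 18.
Identical positions: 10/18 = 55.56% → 55.6%.

55.6%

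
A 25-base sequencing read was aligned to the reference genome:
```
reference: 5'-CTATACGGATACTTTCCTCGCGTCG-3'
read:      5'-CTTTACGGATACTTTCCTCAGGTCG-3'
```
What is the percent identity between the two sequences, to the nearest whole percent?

3 positions differ (3, 20, 21), so 22 of 25 match: 22/25 = 88%.

88%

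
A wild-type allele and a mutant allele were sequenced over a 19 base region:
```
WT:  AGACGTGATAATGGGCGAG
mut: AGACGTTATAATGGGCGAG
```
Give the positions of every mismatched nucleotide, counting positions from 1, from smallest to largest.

7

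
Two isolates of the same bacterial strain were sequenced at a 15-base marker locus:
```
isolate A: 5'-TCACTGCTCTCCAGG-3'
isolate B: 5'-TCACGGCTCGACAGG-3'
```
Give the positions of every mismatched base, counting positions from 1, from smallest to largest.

Scanning 1-based: 5: T/G; 10: T/G; 11: C/A.

5, 10, 11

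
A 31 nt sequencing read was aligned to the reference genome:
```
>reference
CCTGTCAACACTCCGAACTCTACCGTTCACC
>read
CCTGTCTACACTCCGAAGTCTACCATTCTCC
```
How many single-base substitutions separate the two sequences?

4

Mismatches (1-based): site 7: A→T; site 18: C→G; site 25: G→A; site 29: A→T.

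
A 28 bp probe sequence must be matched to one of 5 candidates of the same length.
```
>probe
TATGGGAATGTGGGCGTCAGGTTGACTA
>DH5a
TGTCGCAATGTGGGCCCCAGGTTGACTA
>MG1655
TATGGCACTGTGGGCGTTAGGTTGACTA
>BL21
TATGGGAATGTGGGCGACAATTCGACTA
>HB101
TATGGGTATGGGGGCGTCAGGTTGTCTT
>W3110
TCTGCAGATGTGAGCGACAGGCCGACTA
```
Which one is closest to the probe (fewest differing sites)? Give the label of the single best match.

Hamming distances to probe — DH5a: 5; MG1655: 3; BL21: 4; HB101: 4; W3110: 8.
Smallest is MG1655 with 3 mismatches.

MG1655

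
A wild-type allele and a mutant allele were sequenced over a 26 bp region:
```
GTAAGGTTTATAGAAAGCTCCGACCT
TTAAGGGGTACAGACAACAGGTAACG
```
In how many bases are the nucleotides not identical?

The sequences differ at bases 1, 7, 8, 11, 15, 17, 19, 20, 21, 22, 24, 26 (1-based) — 12 in total.

12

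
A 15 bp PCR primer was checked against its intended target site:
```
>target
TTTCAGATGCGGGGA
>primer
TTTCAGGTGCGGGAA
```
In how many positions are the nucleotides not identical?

The sequences differ at positions 7, 14 (1-based) — 2 in total.

2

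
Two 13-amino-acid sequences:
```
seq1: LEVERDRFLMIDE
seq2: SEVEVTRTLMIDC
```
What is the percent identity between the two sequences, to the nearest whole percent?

5 positions differ (1, 5, 6, 8, 13), so 8 of 13 match: 8/13 = 61.54%.

62%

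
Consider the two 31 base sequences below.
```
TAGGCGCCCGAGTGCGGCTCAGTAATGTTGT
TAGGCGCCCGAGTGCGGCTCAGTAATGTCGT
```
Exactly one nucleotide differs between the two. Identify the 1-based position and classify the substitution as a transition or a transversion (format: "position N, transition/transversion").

Position 29 changes T→C. T is a pyrimidine and C is a pyrimidine, so this is a transition.

position 29, transition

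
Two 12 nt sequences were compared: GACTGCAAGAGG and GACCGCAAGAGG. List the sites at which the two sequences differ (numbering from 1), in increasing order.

Differences at site 4 (T→C).

4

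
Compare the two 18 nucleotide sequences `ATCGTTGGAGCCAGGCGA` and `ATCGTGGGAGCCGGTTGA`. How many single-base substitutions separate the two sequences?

Mismatches (1-based): site 6: T→G; site 13: A→G; site 15: G→T; site 16: C→T.

4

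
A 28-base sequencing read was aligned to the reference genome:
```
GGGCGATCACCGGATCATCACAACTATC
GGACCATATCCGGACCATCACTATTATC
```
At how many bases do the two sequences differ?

7

The sequences differ at bases 3, 5, 8, 9, 15, 22, 24 (1-based) — 7 in total.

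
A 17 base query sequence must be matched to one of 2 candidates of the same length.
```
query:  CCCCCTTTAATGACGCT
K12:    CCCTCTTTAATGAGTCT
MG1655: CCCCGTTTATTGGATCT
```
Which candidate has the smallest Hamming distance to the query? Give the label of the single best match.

Hamming distances to query — K12: 3; MG1655: 5.
Smallest is K12 with 3 mismatches.

K12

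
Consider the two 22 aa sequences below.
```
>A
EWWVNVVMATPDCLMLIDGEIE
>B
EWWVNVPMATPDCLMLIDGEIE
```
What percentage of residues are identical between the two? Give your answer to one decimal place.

95.5%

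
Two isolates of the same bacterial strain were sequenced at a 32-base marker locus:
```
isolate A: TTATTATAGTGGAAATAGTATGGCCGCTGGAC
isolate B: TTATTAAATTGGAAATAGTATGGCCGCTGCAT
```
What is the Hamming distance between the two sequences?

4

The sequences differ at positions 7, 9, 30, 32 (1-based) — 4 in total.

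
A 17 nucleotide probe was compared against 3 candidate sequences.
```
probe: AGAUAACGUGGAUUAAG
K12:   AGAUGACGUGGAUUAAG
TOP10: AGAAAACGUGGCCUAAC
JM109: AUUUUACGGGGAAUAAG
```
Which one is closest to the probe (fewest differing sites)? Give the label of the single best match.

K12

K12 differs at 1 site; TOP10 differs at 4 sites; JM109 differs at 5 sites. The closest is K12.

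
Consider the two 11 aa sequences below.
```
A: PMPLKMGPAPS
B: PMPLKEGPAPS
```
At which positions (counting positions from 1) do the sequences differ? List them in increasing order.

Differences at position 6 (M→E).

6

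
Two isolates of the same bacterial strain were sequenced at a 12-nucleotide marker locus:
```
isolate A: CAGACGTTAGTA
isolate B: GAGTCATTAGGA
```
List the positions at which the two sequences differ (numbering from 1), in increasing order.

1, 4, 6, 11

Scanning 1-based: 1: C/G; 4: A/T; 6: G/A; 11: T/G.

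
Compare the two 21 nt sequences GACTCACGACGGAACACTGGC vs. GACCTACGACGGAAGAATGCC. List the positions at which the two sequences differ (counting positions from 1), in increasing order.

4, 5, 15, 17, 20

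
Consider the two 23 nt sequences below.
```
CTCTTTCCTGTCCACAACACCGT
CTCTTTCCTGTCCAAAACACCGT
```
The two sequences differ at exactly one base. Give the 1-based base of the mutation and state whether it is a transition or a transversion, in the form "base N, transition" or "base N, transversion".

The sequences differ only at base 15: C→A (pyrimidine→purine), a transversion.

base 15, transversion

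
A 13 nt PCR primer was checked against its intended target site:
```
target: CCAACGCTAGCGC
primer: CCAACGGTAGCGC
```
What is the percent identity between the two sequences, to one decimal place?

1 position differs (7), so 12 of 13 match: 12/13 = 92.31%.

92.3%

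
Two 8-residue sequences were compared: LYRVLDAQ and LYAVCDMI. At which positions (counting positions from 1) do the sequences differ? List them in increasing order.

Scanning 1-based: 3: R/A; 5: L/C; 7: A/M; 8: Q/I.

3, 5, 7, 8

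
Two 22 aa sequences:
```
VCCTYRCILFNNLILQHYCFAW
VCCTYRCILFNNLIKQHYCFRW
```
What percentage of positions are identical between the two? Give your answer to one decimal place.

2 positions differ (15, 21), so 20 of 22 match: 20/22 = 90.91%.

90.9%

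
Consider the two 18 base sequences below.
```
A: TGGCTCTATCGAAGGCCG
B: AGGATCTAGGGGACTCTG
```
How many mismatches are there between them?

8

The sequences differ at bases 1, 4, 9, 10, 12, 14, 15, 17 (1-based) — 8 in total.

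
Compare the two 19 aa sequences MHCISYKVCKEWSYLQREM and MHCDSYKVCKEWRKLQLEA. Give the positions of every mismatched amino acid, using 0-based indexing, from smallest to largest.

3, 12, 13, 16, 18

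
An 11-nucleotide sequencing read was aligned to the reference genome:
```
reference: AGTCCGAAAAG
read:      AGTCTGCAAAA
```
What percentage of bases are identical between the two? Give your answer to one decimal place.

3 positions differ (5, 7, 11), so 8 of 11 match: 8/11 = 72.73%.

72.7%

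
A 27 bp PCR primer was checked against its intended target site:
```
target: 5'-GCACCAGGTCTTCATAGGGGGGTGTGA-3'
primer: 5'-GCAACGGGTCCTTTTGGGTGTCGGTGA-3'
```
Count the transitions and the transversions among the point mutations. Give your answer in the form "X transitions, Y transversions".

Mismatches (1-based):
base 4: C→A (pyrimidine→purine, transversion)
base 6: A→G (purine→purine, transition)
base 11: T→C (pyrimidine→pyrimidine, transition)
base 13: C→T (pyrimidine→pyrimidine, transition)
base 14: A→T (purine→pyrimidine, transversion)
base 16: A→G (purine→purine, transition)
base 19: G→T (purine→pyrimidine, transversion)
base 21: G→T (purine→pyrimidine, transversion)
base 22: G→C (purine→pyrimidine, transversion)
base 23: T→G (pyrimidine→purine, transversion)

4 transitions, 6 transversions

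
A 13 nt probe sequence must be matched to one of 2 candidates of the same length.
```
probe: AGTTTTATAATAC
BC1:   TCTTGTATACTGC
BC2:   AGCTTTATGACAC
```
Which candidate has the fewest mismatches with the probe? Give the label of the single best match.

BC2

Hamming distances to probe — BC1: 5; BC2: 3.
Smallest is BC2 with 3 mismatches.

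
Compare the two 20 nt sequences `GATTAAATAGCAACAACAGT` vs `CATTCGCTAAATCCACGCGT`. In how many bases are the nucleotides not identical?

Comparing position by position, 11 bases differ: 1 (G/C), 5 (A/C), 6 (A/G), 7 (A/C), 10 (G/A), 11 (C/A), 12 (A/T), 13 (A/C), 16 (A/C), 17 (C/G), 18 (A/C).

11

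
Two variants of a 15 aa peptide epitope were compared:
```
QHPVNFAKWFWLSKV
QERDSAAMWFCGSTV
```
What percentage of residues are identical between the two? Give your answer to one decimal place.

40.0%

Mismatches at positions 2, 3, 4, 5, 6, 8, 11, 12, 14 (1-based): 9 of 15.
Identical positions: 6/15 = 40% → 40.0%.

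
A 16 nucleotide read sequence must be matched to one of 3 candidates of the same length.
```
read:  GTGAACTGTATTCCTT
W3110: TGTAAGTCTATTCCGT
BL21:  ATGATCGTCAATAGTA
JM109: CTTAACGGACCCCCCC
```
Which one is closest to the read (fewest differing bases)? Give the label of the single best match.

W3110 differs at 6 bases; BL21 differs at 9 bases; JM109 differs at 9 bases. The closest is W3110.

W3110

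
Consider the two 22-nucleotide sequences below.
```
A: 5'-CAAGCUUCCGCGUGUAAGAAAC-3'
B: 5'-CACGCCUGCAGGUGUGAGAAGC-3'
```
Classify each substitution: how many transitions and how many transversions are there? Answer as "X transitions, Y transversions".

4 transitions, 3 transversions

Mismatches (1-based):
site 3: A→C (purine→pyrimidine, transversion)
site 6: U→C (pyrimidine→pyrimidine, transition)
site 8: C→G (pyrimidine→purine, transversion)
site 10: G→A (purine→purine, transition)
site 11: C→G (pyrimidine→purine, transversion)
site 16: A→G (purine→purine, transition)
site 21: A→G (purine→purine, transition)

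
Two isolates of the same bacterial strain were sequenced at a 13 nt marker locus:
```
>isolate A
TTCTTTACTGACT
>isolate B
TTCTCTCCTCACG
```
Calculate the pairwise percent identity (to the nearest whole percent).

69%

Mismatches at positions 5, 7, 10, 13 (1-based): 4 of 13.
Identical positions: 9/13 = 69.23% → 69%.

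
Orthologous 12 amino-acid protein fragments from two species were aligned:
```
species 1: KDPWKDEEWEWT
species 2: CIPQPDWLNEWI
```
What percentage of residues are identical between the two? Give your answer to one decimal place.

8 positions differ (1, 2, 4, 5, 7, 8, 9, 12), so 4 of 12 match: 4/12 = 33.33%.

33.3%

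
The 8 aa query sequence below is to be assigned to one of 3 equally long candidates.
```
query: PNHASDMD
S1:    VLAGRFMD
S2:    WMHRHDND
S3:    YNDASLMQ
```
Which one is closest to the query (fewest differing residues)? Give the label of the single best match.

S3

Hamming distances to query — S1: 6; S2: 5; S3: 4.
Smallest is S3 with 4 mismatches.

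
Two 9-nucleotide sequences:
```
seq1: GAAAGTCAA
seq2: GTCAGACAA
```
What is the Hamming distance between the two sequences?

Mismatches (1-based): position 2: A→T; position 3: A→C; position 6: T→A.

3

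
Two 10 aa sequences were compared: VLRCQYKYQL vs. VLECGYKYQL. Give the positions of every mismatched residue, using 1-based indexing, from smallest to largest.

Differences at position 3 (R→E), position 5 (Q→G).

3, 5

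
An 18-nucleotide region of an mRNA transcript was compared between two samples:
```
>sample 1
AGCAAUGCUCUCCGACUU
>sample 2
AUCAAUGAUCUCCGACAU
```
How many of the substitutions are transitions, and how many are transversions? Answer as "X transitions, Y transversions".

0 transitions, 3 transversions

Transitions (purine↔purine or pyrimidine↔pyrimidine): none.
Transversions (purine↔pyrimidine): 2 G→U, 8 C→A, 17 U→A.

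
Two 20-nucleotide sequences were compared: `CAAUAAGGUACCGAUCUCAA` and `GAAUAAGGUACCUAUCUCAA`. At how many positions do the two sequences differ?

Comparing position by position, 2 positions differ: 1 (C/G), 13 (G/U).

2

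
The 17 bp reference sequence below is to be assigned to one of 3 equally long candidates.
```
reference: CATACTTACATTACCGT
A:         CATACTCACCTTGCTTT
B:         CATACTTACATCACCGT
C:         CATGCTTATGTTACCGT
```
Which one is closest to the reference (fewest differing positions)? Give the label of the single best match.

A differs at 5 positions; B differs at 1 position; C differs at 3 positions. The closest is B.

B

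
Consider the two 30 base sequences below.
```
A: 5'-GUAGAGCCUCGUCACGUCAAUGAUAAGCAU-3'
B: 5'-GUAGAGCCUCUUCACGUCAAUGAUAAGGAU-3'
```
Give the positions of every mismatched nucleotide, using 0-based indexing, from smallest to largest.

10, 27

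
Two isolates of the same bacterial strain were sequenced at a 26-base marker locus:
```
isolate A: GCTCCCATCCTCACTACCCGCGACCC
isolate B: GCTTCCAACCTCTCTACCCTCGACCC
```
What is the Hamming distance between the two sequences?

4

The sequences differ at bases 4, 8, 13, 20 (1-based) — 4 in total.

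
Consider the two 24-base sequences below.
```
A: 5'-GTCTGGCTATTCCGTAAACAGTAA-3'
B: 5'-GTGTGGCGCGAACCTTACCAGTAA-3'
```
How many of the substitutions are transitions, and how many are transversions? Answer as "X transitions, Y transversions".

Mismatches (1-based):
position 3: C→G (pyrimidine→purine, transversion)
position 8: T→G (pyrimidine→purine, transversion)
position 9: A→C (purine→pyrimidine, transversion)
position 10: T→G (pyrimidine→purine, transversion)
position 11: T→A (pyrimidine→purine, transversion)
position 12: C→A (pyrimidine→purine, transversion)
position 14: G→C (purine→pyrimidine, transversion)
position 16: A→T (purine→pyrimidine, transversion)
position 18: A→C (purine→pyrimidine, transversion)

0 transitions, 9 transversions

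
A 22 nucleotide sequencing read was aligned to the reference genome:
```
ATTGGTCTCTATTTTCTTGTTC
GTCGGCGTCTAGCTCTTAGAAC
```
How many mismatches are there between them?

11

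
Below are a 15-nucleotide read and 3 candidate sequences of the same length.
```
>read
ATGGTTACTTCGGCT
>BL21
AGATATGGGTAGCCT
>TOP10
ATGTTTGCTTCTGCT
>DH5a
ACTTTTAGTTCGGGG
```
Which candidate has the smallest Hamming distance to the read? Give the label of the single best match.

Hamming distances to read — BL21: 9; TOP10: 3; DH5a: 6.
Smallest is TOP10 with 3 mismatches.

TOP10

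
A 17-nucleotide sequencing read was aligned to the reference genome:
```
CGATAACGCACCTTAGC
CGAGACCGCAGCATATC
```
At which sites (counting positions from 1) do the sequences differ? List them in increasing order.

Differences at site 4 (T→G), site 6 (A→C), site 11 (C→G), site 13 (T→A), site 16 (G→T).

4, 6, 11, 13, 16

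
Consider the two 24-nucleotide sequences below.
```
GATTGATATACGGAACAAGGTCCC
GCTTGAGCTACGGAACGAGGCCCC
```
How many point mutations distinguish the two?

5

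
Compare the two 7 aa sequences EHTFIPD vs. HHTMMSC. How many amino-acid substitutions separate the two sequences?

5

Mismatches (1-based): residue 1: E→H; residue 4: F→M; residue 5: I→M; residue 6: P→S; residue 7: D→C.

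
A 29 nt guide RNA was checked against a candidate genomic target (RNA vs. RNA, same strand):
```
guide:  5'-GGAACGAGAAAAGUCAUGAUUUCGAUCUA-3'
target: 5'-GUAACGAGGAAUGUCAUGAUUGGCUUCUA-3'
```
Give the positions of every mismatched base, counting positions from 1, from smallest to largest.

Scanning 1-based: 2: G/U; 9: A/G; 12: A/U; 22: U/G; 23: C/G; 24: G/C; 25: A/U.

2, 9, 12, 22, 23, 24, 25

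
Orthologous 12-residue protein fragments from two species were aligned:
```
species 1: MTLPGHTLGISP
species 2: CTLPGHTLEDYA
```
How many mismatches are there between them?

5

Comparing position by position, 5 positions differ: 1 (M/C), 9 (G/E), 10 (I/D), 11 (S/Y), 12 (P/A).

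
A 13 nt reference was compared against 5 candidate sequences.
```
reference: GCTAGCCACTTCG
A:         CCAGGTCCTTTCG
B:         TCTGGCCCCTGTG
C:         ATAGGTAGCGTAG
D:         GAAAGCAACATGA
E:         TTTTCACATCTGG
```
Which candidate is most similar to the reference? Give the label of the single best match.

B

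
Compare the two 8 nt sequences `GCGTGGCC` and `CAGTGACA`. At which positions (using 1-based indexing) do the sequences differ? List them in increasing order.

Scanning 1-based: 1: G/C; 2: C/A; 6: G/A; 8: C/A.

1, 2, 6, 8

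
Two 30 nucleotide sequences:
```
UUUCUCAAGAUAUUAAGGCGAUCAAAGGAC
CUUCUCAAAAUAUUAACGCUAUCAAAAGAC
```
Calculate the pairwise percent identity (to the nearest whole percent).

Mismatches at positions 1, 9, 17, 20, 27 (1-based): 5 of 30.
Identical positions: 25/30 = 83.33% → 83%.

83%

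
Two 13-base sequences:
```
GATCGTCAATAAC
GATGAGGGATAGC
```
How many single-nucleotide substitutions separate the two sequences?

6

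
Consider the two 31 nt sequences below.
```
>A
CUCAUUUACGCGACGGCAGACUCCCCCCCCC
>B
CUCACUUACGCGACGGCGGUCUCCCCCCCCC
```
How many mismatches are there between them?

3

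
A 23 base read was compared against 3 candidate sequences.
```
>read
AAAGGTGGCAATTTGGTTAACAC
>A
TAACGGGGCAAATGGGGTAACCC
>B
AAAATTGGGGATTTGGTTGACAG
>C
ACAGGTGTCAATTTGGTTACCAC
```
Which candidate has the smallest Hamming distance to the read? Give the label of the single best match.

Hamming distances to read — A: 7; B: 6; C: 3.
Smallest is C with 3 mismatches.

C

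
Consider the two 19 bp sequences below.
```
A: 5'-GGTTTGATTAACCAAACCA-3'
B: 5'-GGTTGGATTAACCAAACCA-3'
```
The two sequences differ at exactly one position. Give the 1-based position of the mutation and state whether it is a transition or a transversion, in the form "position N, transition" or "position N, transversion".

Position 5 changes T→G. T is a pyrimidine and G is a purine, so this is a transversion.

position 5, transversion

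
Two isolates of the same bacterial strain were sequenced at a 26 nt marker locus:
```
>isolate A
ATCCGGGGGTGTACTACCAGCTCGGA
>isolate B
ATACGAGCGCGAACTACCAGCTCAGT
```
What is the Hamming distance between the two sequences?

7

Mismatches (1-based): base 3: C→A; base 6: G→A; base 8: G→C; base 10: T→C; base 12: T→A; base 24: G→A; base 26: A→T.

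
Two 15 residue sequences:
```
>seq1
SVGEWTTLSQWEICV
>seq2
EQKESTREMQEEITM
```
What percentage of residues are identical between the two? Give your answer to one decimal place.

33.3%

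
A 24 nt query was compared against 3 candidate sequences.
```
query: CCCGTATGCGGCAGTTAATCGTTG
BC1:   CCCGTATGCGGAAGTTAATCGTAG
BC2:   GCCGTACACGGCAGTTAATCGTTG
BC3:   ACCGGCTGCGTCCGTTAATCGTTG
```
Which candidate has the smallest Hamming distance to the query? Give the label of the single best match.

BC1 differs at 2 sites; BC2 differs at 3 sites; BC3 differs at 5 sites. The closest is BC1.

BC1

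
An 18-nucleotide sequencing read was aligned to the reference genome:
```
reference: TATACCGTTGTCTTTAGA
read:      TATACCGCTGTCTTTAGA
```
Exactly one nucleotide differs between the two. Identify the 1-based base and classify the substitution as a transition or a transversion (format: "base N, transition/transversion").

base 8, transition

The sequences differ only at base 8: T→C (pyrimidine→pyrimidine), a transition.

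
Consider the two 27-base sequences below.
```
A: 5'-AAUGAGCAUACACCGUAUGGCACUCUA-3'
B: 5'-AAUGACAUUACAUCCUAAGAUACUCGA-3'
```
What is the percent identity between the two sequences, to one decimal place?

66.7%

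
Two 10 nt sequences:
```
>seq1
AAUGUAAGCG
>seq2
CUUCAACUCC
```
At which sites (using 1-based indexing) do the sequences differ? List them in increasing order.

Differences at site 1 (A→C), site 2 (A→U), site 4 (G→C), site 5 (U→A), site 7 (A→C), site 8 (G→U), site 10 (G→C).

1, 2, 4, 5, 7, 8, 10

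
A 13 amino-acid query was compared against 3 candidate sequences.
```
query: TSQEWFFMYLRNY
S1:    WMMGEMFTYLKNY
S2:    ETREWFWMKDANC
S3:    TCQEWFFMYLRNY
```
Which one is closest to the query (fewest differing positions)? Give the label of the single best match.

S3

S1 differs at 8 positions; S2 differs at 8 positions; S3 differs at 1 position. The closest is S3.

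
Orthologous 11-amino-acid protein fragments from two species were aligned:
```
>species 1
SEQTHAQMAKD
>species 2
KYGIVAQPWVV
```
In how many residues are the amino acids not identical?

The sequences differ at residues 1, 2, 3, 4, 5, 8, 9, 10, 11 (1-based) — 9 in total.

9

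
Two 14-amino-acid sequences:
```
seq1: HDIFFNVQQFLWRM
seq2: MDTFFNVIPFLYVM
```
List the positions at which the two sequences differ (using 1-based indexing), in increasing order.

1, 3, 8, 9, 12, 13

Scanning 1-based: 1: H/M; 3: I/T; 8: Q/I; 9: Q/P; 12: W/Y; 13: R/V.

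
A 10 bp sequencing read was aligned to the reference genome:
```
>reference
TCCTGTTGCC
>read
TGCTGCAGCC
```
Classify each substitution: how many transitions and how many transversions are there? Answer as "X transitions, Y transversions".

Mismatches (1-based):
site 2: C→G (pyrimidine→purine, transversion)
site 6: T→C (pyrimidine→pyrimidine, transition)
site 7: T→A (pyrimidine→purine, transversion)

1 transition, 2 transversions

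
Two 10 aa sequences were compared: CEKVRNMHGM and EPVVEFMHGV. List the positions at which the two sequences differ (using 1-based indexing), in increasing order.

Differences at position 1 (C→E), position 2 (E→P), position 3 (K→V), position 5 (R→E), position 6 (N→F), position 10 (M→V).

1, 2, 3, 5, 6, 10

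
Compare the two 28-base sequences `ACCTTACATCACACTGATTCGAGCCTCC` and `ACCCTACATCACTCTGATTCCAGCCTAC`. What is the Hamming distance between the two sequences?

4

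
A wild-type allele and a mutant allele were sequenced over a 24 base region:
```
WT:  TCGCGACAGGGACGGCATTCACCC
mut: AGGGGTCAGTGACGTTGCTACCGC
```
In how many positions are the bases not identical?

12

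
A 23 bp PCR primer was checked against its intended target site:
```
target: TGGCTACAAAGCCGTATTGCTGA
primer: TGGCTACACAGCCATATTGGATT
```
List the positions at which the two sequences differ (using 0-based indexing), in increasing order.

8, 13, 19, 20, 21, 22

Scanning 0-based: 8: A/C; 13: G/A; 19: C/G; 20: T/A; 21: G/T; 22: A/T.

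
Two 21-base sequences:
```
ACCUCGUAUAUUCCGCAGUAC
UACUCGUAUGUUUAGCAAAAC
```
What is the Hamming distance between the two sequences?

Comparing position by position, 7 positions differ: 1 (A/U), 2 (C/A), 10 (A/G), 13 (C/U), 14 (C/A), 18 (G/A), 19 (U/A).

7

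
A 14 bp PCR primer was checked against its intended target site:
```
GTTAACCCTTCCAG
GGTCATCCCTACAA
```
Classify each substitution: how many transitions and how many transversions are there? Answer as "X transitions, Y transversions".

3 transitions, 3 transversions

Transitions (purine↔purine or pyrimidine↔pyrimidine): 6 C→T, 9 T→C, 14 G→A.
Transversions (purine↔pyrimidine): 2 T→G, 4 A→C, 11 C→A.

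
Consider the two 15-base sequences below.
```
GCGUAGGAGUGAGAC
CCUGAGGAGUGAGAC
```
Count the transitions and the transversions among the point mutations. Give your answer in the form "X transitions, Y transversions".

Mismatches (1-based):
site 1: G→C (purine→pyrimidine, transversion)
site 3: G→U (purine→pyrimidine, transversion)
site 4: U→G (pyrimidine→purine, transversion)

0 transitions, 3 transversions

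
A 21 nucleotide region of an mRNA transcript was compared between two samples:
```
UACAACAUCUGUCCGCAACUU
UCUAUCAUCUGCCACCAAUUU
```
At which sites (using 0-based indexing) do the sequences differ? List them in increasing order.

1, 2, 4, 11, 13, 14, 18

Differences at site 1 (A→C), site 2 (C→U), site 4 (A→U), site 11 (U→C), site 13 (C→A), site 14 (G→C), site 18 (C→U).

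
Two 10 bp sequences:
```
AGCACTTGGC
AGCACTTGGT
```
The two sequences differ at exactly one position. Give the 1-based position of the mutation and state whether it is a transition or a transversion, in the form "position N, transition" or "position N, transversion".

position 10, transition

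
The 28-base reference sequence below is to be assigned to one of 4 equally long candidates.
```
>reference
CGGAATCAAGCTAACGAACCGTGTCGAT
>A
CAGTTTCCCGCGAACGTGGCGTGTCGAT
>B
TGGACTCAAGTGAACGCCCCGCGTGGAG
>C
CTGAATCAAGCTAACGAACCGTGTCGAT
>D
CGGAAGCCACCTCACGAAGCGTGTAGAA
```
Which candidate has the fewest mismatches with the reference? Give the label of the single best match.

C

Hamming distances to reference — A: 9; B: 9; C: 1; D: 7.
Smallest is C with 1 mismatch.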